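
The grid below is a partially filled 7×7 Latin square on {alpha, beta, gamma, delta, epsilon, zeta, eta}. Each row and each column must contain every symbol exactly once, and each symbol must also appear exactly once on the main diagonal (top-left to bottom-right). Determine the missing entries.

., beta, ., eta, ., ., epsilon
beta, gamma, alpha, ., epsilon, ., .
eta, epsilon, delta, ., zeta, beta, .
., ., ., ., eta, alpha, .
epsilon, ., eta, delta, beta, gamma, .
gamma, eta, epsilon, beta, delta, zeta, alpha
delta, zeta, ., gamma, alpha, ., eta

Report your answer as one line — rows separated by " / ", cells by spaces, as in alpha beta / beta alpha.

Cell (r1,c1): row 1 has {beta,epsilon,eta}; column 1 has {beta,gamma,delta,epsilon,eta}; the diagonal has {beta,gamma,delta,zeta,eta} → alpha.
Cell (r1,c5): row 1 has {alpha,beta,epsilon,eta}; column 5 has {alpha,beta,delta,epsilon,zeta,eta} → gamma.
Cell (r1,c6): row 1 has {alpha,beta,gamma,epsilon,eta}; column 6 has {alpha,beta,gamma,zeta} → delta.
Cell (r2,c4): row 2 has {alpha,beta,gamma,epsilon}; column 4 has {beta,gamma,delta,eta} → zeta.
Cell (r2,c6): row 2 has {alpha,beta,gamma,epsilon,zeta}; column 6 has {alpha,beta,gamma,delta,zeta} → eta.
Cell (r2,c7): row 2 has {alpha,beta,gamma,epsilon,zeta,eta}; column 7 has {alpha,epsilon,eta} → delta.
Cell (r3,c4): row 3 has {beta,delta,epsilon,zeta,eta}; column 4 has {beta,gamma,delta,zeta,eta} → alpha.
Cell (r3,c7): row 3 has {alpha,beta,delta,epsilon,zeta,eta}; column 7 has {alpha,delta,epsilon,eta} → gamma.
Cell (r4,c1): row 4 has {alpha,eta}; column 1 has {alpha,beta,gamma,delta,epsilon,eta} → zeta.
Cell (r4,c2): row 4 has {alpha,zeta,eta}; column 2 has {beta,gamma,epsilon,zeta,eta} → delta.
Cell (r4,c4): row 4 has {alpha,delta,zeta,eta}; column 4 has {alpha,beta,gamma,delta,zeta,eta}; the diagonal has {alpha,beta,gamma,delta,zeta,eta} → epsilon.
Cell (r4,c7): row 4 has {alpha,delta,epsilon,zeta,eta}; column 7 has {alpha,gamma,delta,epsilon,eta} → beta.
Cell (r5,c2): row 5 has {beta,gamma,delta,epsilon,eta}; column 2 has {beta,gamma,delta,epsilon,zeta,eta} → alpha.
Cell (r5,c7): row 5 has {alpha,beta,gamma,delta,epsilon,eta}; column 7 has {alpha,beta,gamma,delta,epsilon,eta} → zeta.
Cell (r7,c3): row 7 has {alpha,gamma,delta,zeta,eta}; column 3 has {alpha,delta,epsilon,eta} → beta.
Cell (r7,c6): row 7 has {alpha,beta,gamma,delta,zeta,eta}; column 6 has {alpha,beta,gamma,delta,zeta,eta} → epsilon.
Cell (r1,c3): row 1 has {alpha,beta,gamma,delta,epsilon,eta}; column 3 has {alpha,beta,delta,epsilon,eta} → zeta.
Cell (r4,c3): row 4 has {alpha,beta,delta,epsilon,zeta,eta}; column 3 has {alpha,beta,delta,epsilon,zeta,eta} → gamma.

alpha beta zeta eta gamma delta epsilon / beta gamma alpha zeta epsilon eta delta / eta epsilon delta alpha zeta beta gamma / zeta delta gamma epsilon eta alpha beta / epsilon alpha eta delta beta gamma zeta / gamma eta epsilon beta delta zeta alpha / delta zeta beta gamma alpha epsilon eta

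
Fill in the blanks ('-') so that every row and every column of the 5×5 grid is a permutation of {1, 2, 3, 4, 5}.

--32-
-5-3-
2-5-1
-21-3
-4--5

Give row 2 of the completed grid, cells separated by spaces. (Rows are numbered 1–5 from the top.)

1 5 4 3 2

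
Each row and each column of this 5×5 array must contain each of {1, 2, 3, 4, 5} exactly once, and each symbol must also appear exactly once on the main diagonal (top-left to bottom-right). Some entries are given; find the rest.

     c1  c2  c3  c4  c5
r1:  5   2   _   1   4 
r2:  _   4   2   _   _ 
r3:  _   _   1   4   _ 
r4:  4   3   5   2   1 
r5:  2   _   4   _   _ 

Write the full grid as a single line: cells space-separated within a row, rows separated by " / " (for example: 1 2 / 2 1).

(r1,c3): row 1 has {1,2,4,5}; column 3 has {1,2,4,5}, so it must be 3.
(r3,c1): row 3 has {1,4}; column 1 has {2,4,5}, so it must be 3.
(r3,c2): row 3 has {1,3,4}; column 2 has {2,3,4}, so it must be 5.
(r3,c5): row 3 has {1,3,4,5}; column 5 has {1,4}, so it must be 2.
(r5,c2): row 5 has {2,4}; column 2 has {2,3,4,5}, so it must be 1.
(r5,c5): row 5 has {1,2,4}; column 5 has {1,2,4}; the diagonal has {1,2,4,5}, so it must be 3.
(r2,c1): row 2 has {2,4}; column 1 has {2,3,4,5}, so it must be 1.
(r2,c5): row 2 has {1,2,4}; column 5 has {1,2,3,4}, so it must be 5.
(r5,c4): row 5 has {1,2,3,4}; column 4 has {1,2,4}, so it must be 5.
(r2,c4): row 2 has {1,2,4,5}; column 4 has {1,2,4,5}, so it must be 3.

5 2 3 1 4 / 1 4 2 3 5 / 3 5 1 4 2 / 4 3 5 2 1 / 2 1 4 5 3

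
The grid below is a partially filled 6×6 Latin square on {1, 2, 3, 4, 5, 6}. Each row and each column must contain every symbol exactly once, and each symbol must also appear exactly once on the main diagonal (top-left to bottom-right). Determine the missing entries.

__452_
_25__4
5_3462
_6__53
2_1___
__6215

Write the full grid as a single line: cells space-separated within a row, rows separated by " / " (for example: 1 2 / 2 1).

(r2,c5): row 2 has {2,4,5}; column 5 has {1,2,5,6}, so it must be 3.
(r3,c2): row 3 has {2,3,4,5,6}; column 2 has {2,6}, so it must be 1.
(r4,c3): row 4 has {3,5,6}; column 3 has {1,3,4,5,6}, so it must be 2.
(r4,c4): row 4 has {2,3,5,6}; column 4 has {2,4,5}; the diagonal has {2,3,5}, so it must be 1.
(r5,c5): row 5 has {1,2}; column 5 has {1,2,3,5,6}; the diagonal has {1,2,3,5}, so it must be 4.
(r5,c6): row 5 has {1,2,4}; column 6 has {2,3,4,5}, so it must be 6.
(r1,c1): row 1 has {2,4,5}; column 1 has {2,5}; the diagonal has {1,2,3,4,5}, so it must be 6.
(r1,c2): row 1 has {2,4,5,6}; column 2 has {1,2,6}, so it must be 3.
(r1,c6): row 1 has {2,3,4,5,6}; column 6 has {2,3,4,5,6}, so it must be 1.
(r2,c1): row 2 has {2,3,4,5}; column 1 has {2,5,6}, so it must be 1.
(r2,c4): row 2 has {1,2,3,4,5}; column 4 has {1,2,4,5}, so it must be 6.
(r4,c1): row 4 has {1,2,3,5,6}; column 1 has {1,2,5,6}, so it must be 4.
(r5,c2): row 5 has {1,2,4,6}; column 2 has {1,2,3,6}, so it must be 5.
(r5,c4): row 5 has {1,2,4,5,6}; column 4 has {1,2,4,5,6}, so it must be 3.
(r6,c1): row 6 has {1,2,5,6}; column 1 has {1,2,4,5,6}, so it must be 3.
(r6,c2): row 6 has {1,2,3,5,6}; column 2 has {1,2,3,5,6}, so it must be 4.

6 3 4 5 2 1 / 1 2 5 6 3 4 / 5 1 3 4 6 2 / 4 6 2 1 5 3 / 2 5 1 3 4 6 / 3 4 6 2 1 5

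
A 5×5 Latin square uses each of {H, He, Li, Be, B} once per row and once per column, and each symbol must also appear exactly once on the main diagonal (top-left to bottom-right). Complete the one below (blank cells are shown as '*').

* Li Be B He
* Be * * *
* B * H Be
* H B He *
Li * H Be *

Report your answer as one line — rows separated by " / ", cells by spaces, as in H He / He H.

(r1,c1): row 1 has {He,Li,Be,B}; column 1 has {Li}; the diagonal has {He,Be}, so it must be H.
(r2,c4): row 2 has {Be}; column 4 has {H,He,Be,B}, so it must be Li.
(r3,c1): row 3 has {H,Be,B}; column 1 has {H,Li}, so it must be He.
(r3,c3): row 3 has {H,He,Be,B}; column 3 has {H,Be,B}; the diagonal has {H,He,Be}, so it must be Li.
(r4,c1): row 4 has {H,He,B}; column 1 has {H,He,Li}, so it must be Be.
(r4,c5): row 4 has {H,He,Be,B}; column 5 has {He,Be}, so it must be Li.
(r5,c2): row 5 has {H,Li,Be}; column 2 has {H,Li,Be,B}, so it must be He.
(r5,c5): row 5 has {H,He,Li,Be}; column 5 has {He,Li,Be}; the diagonal has {H,He,Li,Be}, so it must be B.
(r2,c1): row 2 has {Li,Be}; column 1 has {H,He,Li,Be}, so it must be B.
(r2,c3): row 2 has {Li,Be,B}; column 3 has {H,Li,Be,B}, so it must be He.
(r2,c5): row 2 has {He,Li,Be,B}; column 5 has {He,Li,Be,B}, so it must be H.

H Li Be B He / B Be He Li H / He B Li H Be / Be H B He Li / Li He H Be B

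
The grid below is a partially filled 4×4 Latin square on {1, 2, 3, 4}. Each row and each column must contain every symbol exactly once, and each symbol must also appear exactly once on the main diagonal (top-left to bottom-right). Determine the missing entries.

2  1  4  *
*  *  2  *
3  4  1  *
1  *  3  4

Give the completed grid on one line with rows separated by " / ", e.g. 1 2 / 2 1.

2 1 4 3 / 4 3 2 1 / 3 4 1 2 / 1 2 3 4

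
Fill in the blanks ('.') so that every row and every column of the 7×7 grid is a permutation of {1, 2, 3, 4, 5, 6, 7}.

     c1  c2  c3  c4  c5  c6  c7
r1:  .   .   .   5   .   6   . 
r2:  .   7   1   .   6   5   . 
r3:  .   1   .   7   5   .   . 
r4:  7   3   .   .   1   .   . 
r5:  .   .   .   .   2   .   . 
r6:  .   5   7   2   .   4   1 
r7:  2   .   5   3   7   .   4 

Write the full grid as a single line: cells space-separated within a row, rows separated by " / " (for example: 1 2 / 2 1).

1 2 3 5 4 6 7 / 3 7 1 4 6 5 2 / 4 1 2 7 5 3 6 / 7 3 4 6 1 2 5 / 5 4 6 1 2 7 3 / 6 5 7 2 3 4 1 / 2 6 5 3 7 1 4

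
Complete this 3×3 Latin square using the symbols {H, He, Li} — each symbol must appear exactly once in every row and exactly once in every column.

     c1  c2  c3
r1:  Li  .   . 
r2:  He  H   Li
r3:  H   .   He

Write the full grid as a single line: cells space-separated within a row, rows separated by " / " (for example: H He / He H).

Li He H / He H Li / H Li He

(r1,c2) = He
(r1,c3) = H
(r3,c2) = Li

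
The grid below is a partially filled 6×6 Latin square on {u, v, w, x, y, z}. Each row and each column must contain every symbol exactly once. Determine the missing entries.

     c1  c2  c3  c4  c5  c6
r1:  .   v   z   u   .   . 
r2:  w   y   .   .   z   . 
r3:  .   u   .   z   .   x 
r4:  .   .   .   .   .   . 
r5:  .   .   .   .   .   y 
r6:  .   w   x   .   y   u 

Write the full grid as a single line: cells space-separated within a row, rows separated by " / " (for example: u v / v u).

y v z u x w / w y u x z v / v u y z w x / u x w y v z / x z v w u y / z w x v y u

row 1 has {u,v,z}; column 6 has {u,x,y} — only w is left for (r1,c6).
row 2 has {w,y,z}; column 6 has {u,w,x,y} — only v is left for (r2,c6).
row 4 is empty so far; column 6 has {u,v,w,x,y} — only z is left for (r4,c6).
row 6 has {u,w,x,y}; column 4 has {u,z} — only v is left for (r6,c4).
row 1 has {u,v,w,z}; column 5 has {y,z} — only x is left for (r1,c5).
row 2 has {v,w,y,z}; column 3 has {x,z} — only u is left for (r2,c3).
row 2 has {u,v,w,y,z}; column 4 has {u,v,z} — only x is left for (r2,c4).
row 4 has {z}; column 2 has {u,v,w,y} — only x is left for (r4,c2).
row 5 has {y}; column 2 has {u,v,w,x,y} — only z is left for (r5,c2).
row 5 has {y,z}; column 4 has {u,v,x,z} — only w is left for (r5,c4).
row 6 has {u,v,w,x,y}; column 1 has {w} — only z is left for (r6,c1).
row 1 has {u,v,w,x,z}; column 1 has {w,z} — only y is left for (r1,c1).
row 3 has {u,x,z}; column 1 has {w,y,z} — only v is left for (r3,c1).
row 3 has {u,v,x,z}; column 5 has {x,y,z} — only w is left for (r3,c5).
row 4 has {x,z}; column 1 has {v,w,y,z} — only u is left for (r4,c1).
row 4 has {u,x,z}; column 4 has {u,v,w,x,z} — only y is left for (r4,c4).
row 4 has {u,x,y,z}; column 5 has {w,x,y,z} — only v is left for (r4,c5).
row 5 has {w,y,z}; column 1 has {u,v,w,y,z} — only x is left for (r5,c1).
row 5 has {w,x,y,z}; column 3 has {u,x,z} — only v is left for (r5,c3).
row 5 has {v,w,x,y,z}; column 5 has {v,w,x,y,z} — only u is left for (r5,c5).
row 3 has {u,v,w,x,z}; column 3 has {u,v,x,z} — only y is left for (r3,c3).
row 4 has {u,v,x,y,z}; column 3 has {u,v,x,y,z} — only w is left for (r4,c3).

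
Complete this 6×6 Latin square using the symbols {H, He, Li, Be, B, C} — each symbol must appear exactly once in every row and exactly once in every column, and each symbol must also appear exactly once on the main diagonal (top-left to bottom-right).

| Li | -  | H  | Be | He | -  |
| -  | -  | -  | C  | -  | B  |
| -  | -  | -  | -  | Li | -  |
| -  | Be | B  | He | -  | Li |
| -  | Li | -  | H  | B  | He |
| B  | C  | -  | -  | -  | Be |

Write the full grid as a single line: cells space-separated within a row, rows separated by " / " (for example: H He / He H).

Li B H Be He C / He H Li C Be B / Be He C B Li H / H Be B He C Li / C Li Be H B He / B C He Li H Be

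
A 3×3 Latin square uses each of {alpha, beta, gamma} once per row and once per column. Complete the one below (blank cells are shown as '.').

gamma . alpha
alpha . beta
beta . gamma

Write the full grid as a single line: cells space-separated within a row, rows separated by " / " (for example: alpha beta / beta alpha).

gamma beta alpha / alpha gamma beta / beta alpha gamma

(r1,c2) = beta
(r2,c2) = gamma
(r3,c2) = alpha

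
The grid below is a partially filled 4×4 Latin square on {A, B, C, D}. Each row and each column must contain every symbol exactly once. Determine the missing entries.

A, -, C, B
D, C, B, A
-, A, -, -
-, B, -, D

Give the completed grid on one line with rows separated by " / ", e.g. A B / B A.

(r1,c2) = D
(r3,c3) = D
(r3,c4) = C
(r4,c1) = C
(r4,c3) = A
(r3,c1) = B

A D C B / D C B A / B A D C / C B A D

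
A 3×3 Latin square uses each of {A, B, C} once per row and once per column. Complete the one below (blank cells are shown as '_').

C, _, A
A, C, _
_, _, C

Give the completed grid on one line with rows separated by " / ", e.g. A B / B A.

C B A / A C B / B A C

At row 1, column 2: row 1 has {A,C}; column 2 has {C}; that leaves B.
At row 2, column 3: row 2 has {A,C}; column 3 has {A,C}; that leaves B.
At row 3, column 1: row 3 has {C}; column 1 has {A,C}; that leaves B.
At row 3, column 2: row 3 has {B,C}; column 2 has {B,C}; that leaves A.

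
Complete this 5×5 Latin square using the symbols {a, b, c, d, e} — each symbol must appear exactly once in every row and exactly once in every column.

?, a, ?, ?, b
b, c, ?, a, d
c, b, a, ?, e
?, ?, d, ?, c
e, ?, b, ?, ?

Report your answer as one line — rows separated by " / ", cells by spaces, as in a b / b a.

(r1,c1) = d
(r2,c3) = e
(r3,c4) = d
(r4,c1) = a
(r4,c2) = e
(r4,c4) = b
(r5,c2) = d
(r5,c4) = c
(r5,c5) = a
(r1,c3) = c
(r1,c4) = e

d a c e b / b c e a d / c b a d e / a e d b c / e d b c a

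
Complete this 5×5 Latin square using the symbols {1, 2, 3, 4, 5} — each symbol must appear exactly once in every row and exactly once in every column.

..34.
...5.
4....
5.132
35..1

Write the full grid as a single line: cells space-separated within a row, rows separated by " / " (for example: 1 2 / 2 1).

2 1 3 4 5 / 1 3 2 5 4 / 4 2 5 1 3 / 5 4 1 3 2 / 3 5 4 2 1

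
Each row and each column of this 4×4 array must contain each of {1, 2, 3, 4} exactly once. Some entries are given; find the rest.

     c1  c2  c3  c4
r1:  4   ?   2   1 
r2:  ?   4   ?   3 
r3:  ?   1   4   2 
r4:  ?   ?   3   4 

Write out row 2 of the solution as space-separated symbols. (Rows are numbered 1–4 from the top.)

2 4 1 3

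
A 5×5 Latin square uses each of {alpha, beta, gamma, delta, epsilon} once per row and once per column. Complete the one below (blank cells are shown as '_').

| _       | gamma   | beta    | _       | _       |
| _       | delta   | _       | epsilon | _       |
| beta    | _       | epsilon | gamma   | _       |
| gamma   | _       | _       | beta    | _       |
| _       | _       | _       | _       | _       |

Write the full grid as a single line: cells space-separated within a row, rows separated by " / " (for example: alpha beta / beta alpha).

delta gamma beta alpha epsilon / alpha delta gamma epsilon beta / beta alpha epsilon gamma delta / gamma epsilon delta beta alpha / epsilon beta alpha delta gamma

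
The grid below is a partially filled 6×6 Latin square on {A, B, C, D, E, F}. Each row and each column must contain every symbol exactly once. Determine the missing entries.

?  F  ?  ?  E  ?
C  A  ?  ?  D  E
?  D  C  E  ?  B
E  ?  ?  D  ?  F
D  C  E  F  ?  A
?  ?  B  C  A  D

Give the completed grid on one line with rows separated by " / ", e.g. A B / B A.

B F D A E C / C A F B D E / A D C E F B / E B A D C F / D C E F B A / F E B C A D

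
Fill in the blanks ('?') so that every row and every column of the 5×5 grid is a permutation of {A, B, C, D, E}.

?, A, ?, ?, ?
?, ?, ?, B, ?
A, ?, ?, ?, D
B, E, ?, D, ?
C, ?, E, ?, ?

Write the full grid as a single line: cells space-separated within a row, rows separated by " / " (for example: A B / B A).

row 5 has {C,E}; column 4 has {B,D} — only A is left for (r5,c4).
row 5 has {A,C,E}; column 5 has {D} — only B is left for (r5,c5).
row 5 has {A,B,C,E}; column 2 has {A,E} — only D is left for (r5,c2).
row 2 has {B}; column 2 has {A,D,E} — only C is left for (r2,c2).
row 3 has {A,D}; column 2 has {A,C,D,E} — only B is left for (r3,c2).
row 3 has {A,B,D}; column 3 has {E} — only C is left for (r3,c3).
row 3 has {A,B,C,D}; column 4 has {A,B,D} — only E is left for (r3,c4).
row 4 has {B,D,E}; column 3 has {C,E} — only A is left for (r4,c3).
row 4 has {A,B,D,E}; column 5 has {B,D} — only C is left for (r4,c5).
row 1 has {A}; column 4 has {A,B,D,E} — only C is left for (r1,c4).
row 1 has {A,C}; column 5 has {B,C,D} — only E is left for (r1,c5).
row 2 has {B,C}; column 3 has {A,C,E} — only D is left for (r2,c3).
row 2 has {B,C,D}; column 5 has {B,C,D,E} — only A is left for (r2,c5).
row 1 has {A,C,E}; column 1 has {A,B,C} — only D is left for (r1,c1).
row 1 has {A,C,D,E}; column 3 has {A,C,D,E} — only B is left for (r1,c3).
row 2 has {A,B,C,D}; column 1 has {A,B,C,D} — only E is left for (r2,c1).

D A B C E / E C D B A / A B C E D / B E A D C / C D E A B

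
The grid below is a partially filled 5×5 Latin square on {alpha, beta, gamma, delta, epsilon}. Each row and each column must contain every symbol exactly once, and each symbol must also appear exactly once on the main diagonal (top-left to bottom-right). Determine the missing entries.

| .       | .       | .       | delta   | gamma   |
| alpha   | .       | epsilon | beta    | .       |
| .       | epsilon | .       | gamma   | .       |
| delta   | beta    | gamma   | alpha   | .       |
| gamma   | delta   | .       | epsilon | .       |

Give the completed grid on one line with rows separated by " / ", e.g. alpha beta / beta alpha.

epsilon alpha beta delta gamma / alpha gamma epsilon beta delta / beta epsilon delta gamma alpha / delta beta gamma alpha epsilon / gamma delta alpha epsilon beta

At row 1, column 2: row 1 has {gamma,delta}; column 2 has {beta,delta,epsilon}; that leaves alpha.
At row 1, column 3: row 1 has {alpha,gamma,delta}; column 3 has {gamma,epsilon}; that leaves beta.
At row 2, column 2: row 2 has {alpha,beta,epsilon}; column 2 has {alpha,beta,delta,epsilon}; the diagonal has {alpha}; that leaves gamma.
At row 2, column 5: row 2 has {alpha,beta,gamma,epsilon}; column 5 has {gamma}; that leaves delta.
At row 3, column 1: row 3 has {gamma,epsilon}; column 1 has {alpha,gamma,delta}; that leaves beta.
At row 3, column 3: row 3 has {beta,gamma,epsilon}; column 3 has {beta,gamma,epsilon}; the diagonal has {alpha,gamma}; that leaves delta.
At row 3, column 5: row 3 has {beta,gamma,delta,epsilon}; column 5 has {gamma,delta}; that leaves alpha.
At row 4, column 5: row 4 has {alpha,beta,gamma,delta}; column 5 has {alpha,gamma,delta}; that leaves epsilon.
At row 5, column 3: row 5 has {gamma,delta,epsilon}; column 3 has {beta,gamma,delta,epsilon}; that leaves alpha.
At row 5, column 5: row 5 has {alpha,gamma,delta,epsilon}; column 5 has {alpha,gamma,delta,epsilon}; the diagonal has {alpha,gamma,delta}; that leaves beta.
At row 1, column 1: row 1 has {alpha,beta,gamma,delta}; column 1 has {alpha,beta,gamma,delta}; the diagonal has {alpha,beta,gamma,delta}; that leaves epsilon.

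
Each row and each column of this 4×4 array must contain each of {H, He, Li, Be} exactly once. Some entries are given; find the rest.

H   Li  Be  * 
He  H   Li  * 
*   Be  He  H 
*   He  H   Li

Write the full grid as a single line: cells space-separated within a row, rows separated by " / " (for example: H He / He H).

H Li Be He / He H Li Be / Li Be He H / Be He H Li

Cell (r1,c4): row 1 has {H,Li,Be}; column 4 has {H,Li} → He.
Cell (r2,c4): row 2 has {H,He,Li}; column 4 has {H,He,Li} → Be.
Cell (r3,c1): row 3 has {H,He,Be}; column 1 has {H,He} → Li.
Cell (r4,c1): row 4 has {H,He,Li}; column 1 has {H,He,Li} → Be.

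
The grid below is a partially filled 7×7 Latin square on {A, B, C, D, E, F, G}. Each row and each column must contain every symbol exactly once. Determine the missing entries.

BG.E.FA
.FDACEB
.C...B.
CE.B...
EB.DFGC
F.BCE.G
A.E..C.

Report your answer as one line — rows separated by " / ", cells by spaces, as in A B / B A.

(r1,c3): row 1 has {A,B,E,F,G}; column 3 has {B,D,E}, so it must be C.
(r1,c5): row 1 has {A,B,C,E,F,G}; column 5 has {C,E,F}, so it must be D.
(r2,c1): row 2 has {A,B,C,D,E,F}; column 1 has {A,B,C,E,F}, so it must be G.
(r3,c1): row 3 has {B,C}; column 1 has {A,B,C,E,F,G}, so it must be D.
(r5,c3): row 5 has {B,C,D,E,F,G}; column 3 has {B,C,D,E}, so it must be A.
(r7,c2): row 7 has {A,C,E}; column 2 has {B,C,E,F,G}, so it must be D.
(r7,c7): row 7 has {A,C,D,E}; column 7 has {A,B,C,G}, so it must be F.
(r3,c7): row 3 has {B,C,D}; column 7 has {A,B,C,F,G}, so it must be E.
(r4,c7): row 4 has {B,C,E}; column 7 has {A,B,C,E,F,G}, so it must be D.
(r6,c2): row 6 has {B,C,E,F,G}; column 2 has {B,C,D,E,F,G}, so it must be A.
(r6,c6): row 6 has {A,B,C,E,F,G}; column 6 has {B,C,E,F,G}, so it must be D.
(r7,c4): row 7 has {A,C,D,E,F}; column 4 has {A,B,C,D,E}, so it must be G.
(r7,c5): row 7 has {A,C,D,E,F,G}; column 5 has {C,D,E,F}, so it must be B.
(r3,c4): row 3 has {B,C,D,E}; column 4 has {A,B,C,D,E,G}, so it must be F.
(r4,c6): row 4 has {B,C,D,E}; column 6 has {B,C,D,E,F,G}, so it must be A.
(r3,c3): row 3 has {B,C,D,E,F}; column 3 has {A,B,C,D,E}, so it must be G.
(r3,c5): row 3 has {B,C,D,E,F,G}; column 5 has {B,C,D,E,F}, so it must be A.
(r4,c3): row 4 has {A,B,C,D,E}; column 3 has {A,B,C,D,E,G}, so it must be F.
(r4,c5): row 4 has {A,B,C,D,E,F}; column 5 has {A,B,C,D,E,F}, so it must be G.

B G C E D F A / G F D A C E B / D C G F A B E / C E F B G A D / E B A D F G C / F A B C E D G / A D E G B C F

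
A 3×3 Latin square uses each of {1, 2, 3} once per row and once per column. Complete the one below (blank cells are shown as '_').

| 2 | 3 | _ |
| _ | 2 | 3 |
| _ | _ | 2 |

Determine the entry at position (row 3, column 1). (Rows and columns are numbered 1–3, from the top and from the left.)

3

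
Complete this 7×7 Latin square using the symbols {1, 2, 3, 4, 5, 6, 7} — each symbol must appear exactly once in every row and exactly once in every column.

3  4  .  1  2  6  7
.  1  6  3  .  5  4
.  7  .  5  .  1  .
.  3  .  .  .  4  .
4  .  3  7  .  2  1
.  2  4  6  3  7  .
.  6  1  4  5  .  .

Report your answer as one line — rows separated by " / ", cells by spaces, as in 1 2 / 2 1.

3 4 5 1 2 6 7 / 2 1 6 3 7 5 4 / 6 7 2 5 4 1 3 / 5 3 7 2 1 4 6 / 4 5 3 7 6 2 1 / 1 2 4 6 3 7 5 / 7 6 1 4 5 3 2

(r1,c3): row 1 has {1,2,3,4,6,7}; column 3 has {1,3,4,6}, so it must be 5.
(r2,c5): row 2 has {1,3,4,5,6}; column 5 has {2,3,5}, so it must be 7.
(r3,c3): row 3 has {1,5,7}; column 3 has {1,3,4,5,6}, so it must be 2.
(r4,c3): row 4 has {3,4}; column 3 has {1,2,3,4,5,6}, so it must be 7.
(r4,c4): row 4 has {3,4,7}; column 4 has {1,3,4,5,6,7}, so it must be 2.
(r5,c2): row 5 has {1,2,3,4,7}; column 2 has {1,2,3,4,6,7}, so it must be 5.
(r5,c5): row 5 has {1,2,3,4,5,7}; column 5 has {2,3,5,7}, so it must be 6.
(r6,c7): row 6 has {2,3,4,6,7}; column 7 has {1,4,7}, so it must be 5.
(r7,c6): row 7 has {1,4,5,6}; column 6 has {1,2,4,5,6,7}, so it must be 3.
(r7,c7): row 7 has {1,3,4,5,6}; column 7 has {1,4,5,7}, so it must be 2.
(r2,c1): row 2 has {1,3,4,5,6,7}; column 1 has {3,4}, so it must be 2.
(r3,c1): row 3 has {1,2,5,7}; column 1 has {2,3,4}, so it must be 6.
(r3,c5): row 3 has {1,2,5,6,7}; column 5 has {2,3,5,6,7}, so it must be 4.
(r3,c7): row 3 has {1,2,4,5,6,7}; column 7 has {1,2,4,5,7}, so it must be 3.
(r4,c5): row 4 has {2,3,4,7}; column 5 has {2,3,4,5,6,7}, so it must be 1.
(r4,c7): row 4 has {1,2,3,4,7}; column 7 has {1,2,3,4,5,7}, so it must be 6.
(r6,c1): row 6 has {2,3,4,5,6,7}; column 1 has {2,3,4,6}, so it must be 1.
(r7,c1): row 7 has {1,2,3,4,5,6}; column 1 has {1,2,3,4,6}, so it must be 7.
(r4,c1): row 4 has {1,2,3,4,6,7}; column 1 has {1,2,3,4,6,7}, so it must be 5.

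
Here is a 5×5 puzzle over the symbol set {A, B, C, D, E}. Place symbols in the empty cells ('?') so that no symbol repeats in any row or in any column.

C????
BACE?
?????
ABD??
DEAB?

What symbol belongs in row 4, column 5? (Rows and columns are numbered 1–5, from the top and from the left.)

(r1,c2): row 1 has {C}; column 2 has {A,B,E}, so it must be D.
(r1,c4): row 1 has {C,D}; column 4 has {B,E}, so it must be A.
(r2,c5): row 2 has {A,B,C,E}; column 5 is empty so far, so it must be D.
(r3,c1): row 3 is empty so far; column 1 has {A,B,C,D}, so it must be E.
(r3,c2): row 3 has {E}; column 2 has {A,B,D,E}, so it must be C.
(r3,c3): row 3 has {C,E}; column 3 has {A,C,D}, so it must be B.
(r3,c4): row 3 has {B,C,E}; column 4 has {A,B,E}, so it must be D.
(r3,c5): row 3 has {B,C,D,E}; column 5 has {D}, so it must be A.
(r4,c4): row 4 has {A,B,D}; column 4 has {A,B,D,E}, so it must be C.
(r4,c5): row 4 has {A,B,C,D}; column 5 has {A,D}, so it must be E.

E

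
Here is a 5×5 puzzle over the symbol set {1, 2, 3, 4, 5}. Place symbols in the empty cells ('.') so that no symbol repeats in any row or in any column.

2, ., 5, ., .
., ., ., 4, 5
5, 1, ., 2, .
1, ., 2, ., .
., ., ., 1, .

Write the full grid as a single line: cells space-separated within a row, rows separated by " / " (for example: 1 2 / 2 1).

2 4 5 3 1 / 3 2 1 4 5 / 5 1 4 2 3 / 1 3 2 5 4 / 4 5 3 1 2

Cell (r1,c4): row 1 has {2,5}; column 4 has {1,2,4} → 3.
Cell (r2,c1): row 2 has {4,5}; column 1 has {1,2,5} → 3.
Cell (r2,c2): row 2 has {3,4,5}; column 2 has {1} → 2.
Cell (r2,c3): row 2 has {2,3,4,5}; column 3 has {2,5} → 1.
Cell (r4,c4): row 4 has {1,2}; column 4 has {1,2,3,4} → 5.
Cell (r5,c1): row 5 has {1}; column 1 has {1,2,3,5} → 4.
Cell (r5,c3): row 5 has {1,4}; column 3 has {1,2,5} → 3.
Cell (r5,c5): row 5 has {1,3,4}; column 5 has {5} → 2.
Cell (r1,c2): row 1 has {2,3,5}; column 2 has {1,2} → 4.
Cell (r1,c5): row 1 has {2,3,4,5}; column 5 has {2,5} → 1.
Cell (r3,c3): row 3 has {1,2,5}; column 3 has {1,2,3,5} → 4.
Cell (r3,c5): row 3 has {1,2,4,5}; column 5 has {1,2,5} → 3.
Cell (r4,c2): row 4 has {1,2,5}; column 2 has {1,2,4} → 3.
Cell (r4,c5): row 4 has {1,2,3,5}; column 5 has {1,2,3,5} → 4.
Cell (r5,c2): row 5 has {1,2,3,4}; column 2 has {1,2,3,4} → 5.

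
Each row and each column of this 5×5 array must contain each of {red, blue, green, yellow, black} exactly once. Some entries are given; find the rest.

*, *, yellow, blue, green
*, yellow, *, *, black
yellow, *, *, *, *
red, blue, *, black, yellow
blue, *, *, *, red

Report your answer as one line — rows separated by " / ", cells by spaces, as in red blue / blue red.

(r1,c1): row 1 has {blue,green,yellow}; column 1 has {red,blue,yellow}, so it must be black.
(r1,c2): row 1 has {blue,green,yellow,black}; column 2 has {blue,yellow}, so it must be red.
(r2,c1): row 2 has {yellow,black}; column 1 has {red,blue,yellow,black}, so it must be green.
(r2,c4): row 2 has {green,yellow,black}; column 4 has {blue,black}, so it must be red.
(r3,c4): row 3 has {yellow}; column 4 has {red,blue,black}, so it must be green.
(r3,c5): row 3 has {green,yellow}; column 5 has {red,green,yellow,black}, so it must be blue.
(r4,c3): row 4 has {red,blue,yellow,black}; column 3 has {yellow}, so it must be green.
(r5,c3): row 5 has {red,blue}; column 3 has {green,yellow}, so it must be black.
(r5,c4): row 5 has {red,blue,black}; column 4 has {red,blue,green,black}, so it must be yellow.
(r2,c3): row 2 has {red,green,yellow,black}; column 3 has {green,yellow,black}, so it must be blue.
(r3,c2): row 3 has {blue,green,yellow}; column 2 has {red,blue,yellow}, so it must be black.
(r3,c3): row 3 has {blue,green,yellow,black}; column 3 has {blue,green,yellow,black}, so it must be red.
(r5,c2): row 5 has {red,blue,yellow,black}; column 2 has {red,blue,yellow,black}, so it must be green.

black red yellow blue green / green yellow blue red black / yellow black red green blue / red blue green black yellow / blue green black yellow red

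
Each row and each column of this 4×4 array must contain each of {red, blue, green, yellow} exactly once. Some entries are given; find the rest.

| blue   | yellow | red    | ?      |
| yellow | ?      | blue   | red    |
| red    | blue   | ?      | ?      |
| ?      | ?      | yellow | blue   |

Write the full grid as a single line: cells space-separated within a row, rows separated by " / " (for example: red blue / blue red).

blue yellow red green / yellow green blue red / red blue green yellow / green red yellow blue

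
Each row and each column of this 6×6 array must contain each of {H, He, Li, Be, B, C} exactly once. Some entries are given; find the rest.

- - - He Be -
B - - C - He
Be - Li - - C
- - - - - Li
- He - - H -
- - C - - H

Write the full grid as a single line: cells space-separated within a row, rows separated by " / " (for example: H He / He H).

Li C H He Be B / B H Be C Li He / Be B Li H He C / H Be He B C Li / C He B Li H Be / He Li C Be B H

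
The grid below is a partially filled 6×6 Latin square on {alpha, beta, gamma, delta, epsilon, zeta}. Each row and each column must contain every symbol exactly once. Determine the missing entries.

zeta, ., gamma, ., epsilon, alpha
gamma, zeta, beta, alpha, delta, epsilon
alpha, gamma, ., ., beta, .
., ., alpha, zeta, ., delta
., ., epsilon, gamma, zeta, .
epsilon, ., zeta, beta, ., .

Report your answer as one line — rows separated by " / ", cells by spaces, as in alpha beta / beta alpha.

zeta beta gamma delta epsilon alpha / gamma zeta beta alpha delta epsilon / alpha gamma delta epsilon beta zeta / beta epsilon alpha zeta gamma delta / delta alpha epsilon gamma zeta beta / epsilon delta zeta beta alpha gamma

row 1 has {alpha,gamma,epsilon,zeta}; column 4 has {alpha,beta,gamma,zeta} — only delta is left for (r1,c4).
row 3 has {alpha,beta,gamma}; column 3 has {alpha,beta,gamma,epsilon,zeta} — only delta is left for (r3,c3).
row 3 has {alpha,beta,gamma,delta}; column 4 has {alpha,beta,gamma,delta,zeta} — only epsilon is left for (r3,c4).
row 3 has {alpha,beta,gamma,delta,epsilon}; column 6 has {alpha,delta,epsilon} — only zeta is left for (r3,c6).
row 4 has {alpha,delta,zeta}; column 1 has {alpha,gamma,epsilon,zeta} — only beta is left for (r4,c1).
row 4 has {alpha,beta,delta,zeta}; column 2 has {gamma,zeta} — only epsilon is left for (r4,c2).
row 4 has {alpha,beta,delta,epsilon,zeta}; column 5 has {beta,delta,epsilon,zeta} — only gamma is left for (r4,c5).
row 5 has {gamma,epsilon,zeta}; column 1 has {alpha,beta,gamma,epsilon,zeta} — only delta is left for (r5,c1).
row 5 has {gamma,delta,epsilon,zeta}; column 6 has {alpha,delta,epsilon,zeta} — only beta is left for (r5,c6).
row 6 has {beta,epsilon,zeta}; column 5 has {beta,gamma,delta,epsilon,zeta} — only alpha is left for (r6,c5).
row 6 has {alpha,beta,epsilon,zeta}; column 6 has {alpha,beta,delta,epsilon,zeta} — only gamma is left for (r6,c6).
row 1 has {alpha,gamma,delta,epsilon,zeta}; column 2 has {gamma,epsilon,zeta} — only beta is left for (r1,c2).
row 5 has {beta,gamma,delta,epsilon,zeta}; column 2 has {beta,gamma,epsilon,zeta} — only alpha is left for (r5,c2).
row 6 has {alpha,beta,gamma,epsilon,zeta}; column 2 has {alpha,beta,gamma,epsilon,zeta} — only delta is left for (r6,c2).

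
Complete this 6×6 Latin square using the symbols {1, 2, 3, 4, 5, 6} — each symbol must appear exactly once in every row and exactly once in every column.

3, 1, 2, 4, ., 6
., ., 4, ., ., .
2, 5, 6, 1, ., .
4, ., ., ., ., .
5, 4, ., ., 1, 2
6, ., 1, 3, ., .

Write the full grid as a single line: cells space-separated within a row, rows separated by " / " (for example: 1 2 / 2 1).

3 1 2 4 5 6 / 1 6 4 5 2 3 / 2 5 6 1 3 4 / 4 3 5 2 6 1 / 5 4 3 6 1 2 / 6 2 1 3 4 5

Cell (r1,c5): row 1 has {1,2,3,4,6}; column 5 has {1} → 5.
Cell (r2,c1): row 2 has {4}; column 1 has {2,3,4,5,6} → 1.
Cell (r5,c3): row 5 has {1,2,4,5}; column 3 has {1,2,4,6} → 3.
Cell (r5,c4): row 5 has {1,2,3,4,5}; column 4 has {1,3,4} → 6.
Cell (r6,c2): row 6 has {1,3,6}; column 2 has {1,4,5} → 2.
Cell (r6,c5): row 6 has {1,2,3,6}; column 5 has {1,5} → 4.
Cell (r6,c6): row 6 has {1,2,3,4,6}; column 6 has {2,6} → 5.
Cell (r2,c6): row 2 has {1,4}; column 6 has {2,5,6} → 3.
Cell (r3,c5): row 3 has {1,2,5,6}; column 5 has {1,4,5} → 3.
Cell (r3,c6): row 3 has {1,2,3,5,6}; column 6 has {2,3,5,6} → 4.
Cell (r4,c3): row 4 has {4}; column 3 has {1,2,3,4,6} → 5.
Cell (r4,c4): row 4 has {4,5}; column 4 has {1,3,4,6} → 2.
Cell (r4,c5): row 4 has {2,4,5}; column 5 has {1,3,4,5} → 6.
Cell (r4,c6): row 4 has {2,4,5,6}; column 6 has {2,3,4,5,6} → 1.
Cell (r2,c2): row 2 has {1,3,4}; column 2 has {1,2,4,5} → 6.
Cell (r2,c4): row 2 has {1,3,4,6}; column 4 has {1,2,3,4,6} → 5.
Cell (r2,c5): row 2 has {1,3,4,5,6}; column 5 has {1,3,4,5,6} → 2.
Cell (r4,c2): row 4 has {1,2,4,5,6}; column 2 has {1,2,4,5,6} → 3.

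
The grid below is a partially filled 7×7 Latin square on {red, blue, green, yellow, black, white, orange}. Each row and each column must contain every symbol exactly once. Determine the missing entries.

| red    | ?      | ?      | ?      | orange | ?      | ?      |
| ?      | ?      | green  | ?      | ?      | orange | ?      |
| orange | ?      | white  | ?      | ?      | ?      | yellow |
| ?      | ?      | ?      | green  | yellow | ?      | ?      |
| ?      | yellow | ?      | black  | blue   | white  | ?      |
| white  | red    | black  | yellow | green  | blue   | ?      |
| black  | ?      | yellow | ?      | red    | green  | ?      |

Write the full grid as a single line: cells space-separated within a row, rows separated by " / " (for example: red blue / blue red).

red black blue white orange yellow green / yellow blue green red white orange black / orange green white blue black red yellow / blue orange red green yellow black white / green yellow orange black blue white red / white red black yellow green blue orange / black white yellow orange red green blue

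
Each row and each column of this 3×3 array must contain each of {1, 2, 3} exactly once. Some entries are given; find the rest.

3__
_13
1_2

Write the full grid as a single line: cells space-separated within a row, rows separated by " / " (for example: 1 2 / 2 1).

3 2 1 / 2 1 3 / 1 3 2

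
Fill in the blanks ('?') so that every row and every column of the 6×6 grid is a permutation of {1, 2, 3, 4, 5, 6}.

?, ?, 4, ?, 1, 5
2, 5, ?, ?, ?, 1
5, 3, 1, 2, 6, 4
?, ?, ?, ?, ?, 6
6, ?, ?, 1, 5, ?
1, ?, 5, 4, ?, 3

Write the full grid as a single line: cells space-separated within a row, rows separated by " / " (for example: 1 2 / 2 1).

(r1,c1) = 3
(r1,c4) = 6
(r2,c4) = 3
(r2,c5) = 4
(r4,c1) = 4
(r4,c4) = 5
(r5,c6) = 2
(r6,c5) = 2
(r1,c2) = 2
(r2,c3) = 6
(r4,c2) = 1
(r4,c5) = 3
(r5,c2) = 4
(r5,c3) = 3
(r6,c2) = 6
(r4,c3) = 2

3 2 4 6 1 5 / 2 5 6 3 4 1 / 5 3 1 2 6 4 / 4 1 2 5 3 6 / 6 4 3 1 5 2 / 1 6 5 4 2 3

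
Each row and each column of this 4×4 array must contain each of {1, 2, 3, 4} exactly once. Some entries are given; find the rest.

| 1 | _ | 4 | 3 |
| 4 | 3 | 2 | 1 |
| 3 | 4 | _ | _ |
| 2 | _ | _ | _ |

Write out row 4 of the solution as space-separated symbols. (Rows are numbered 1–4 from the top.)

2 1 3 4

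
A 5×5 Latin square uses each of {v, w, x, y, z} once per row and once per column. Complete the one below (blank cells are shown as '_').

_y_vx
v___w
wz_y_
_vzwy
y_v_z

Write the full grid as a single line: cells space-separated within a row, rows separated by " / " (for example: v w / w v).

z y w v x / v x y z w / w z x y v / x v z w y / y w v x z

Cell (r1,c1): row 1 has {v,x,y}; column 1 has {v,w,y} → z.
Cell (r1,c3): row 1 has {v,x,y,z}; column 3 has {v,z} → w.
Cell (r2,c2): row 2 has {v,w}; column 2 has {v,y,z} → x.
Cell (r2,c3): row 2 has {v,w,x}; column 3 has {v,w,z} → y.
Cell (r2,c4): row 2 has {v,w,x,y}; column 4 has {v,w,y} → z.
Cell (r3,c3): row 3 has {w,y,z}; column 3 has {v,w,y,z} → x.
Cell (r3,c5): row 3 has {w,x,y,z}; column 5 has {w,x,y,z} → v.
Cell (r4,c1): row 4 has {v,w,y,z}; column 1 has {v,w,y,z} → x.
Cell (r5,c2): row 5 has {v,y,z}; column 2 has {v,x,y,z} → w.
Cell (r5,c4): row 5 has {v,w,y,z}; column 4 has {v,w,y,z} → x.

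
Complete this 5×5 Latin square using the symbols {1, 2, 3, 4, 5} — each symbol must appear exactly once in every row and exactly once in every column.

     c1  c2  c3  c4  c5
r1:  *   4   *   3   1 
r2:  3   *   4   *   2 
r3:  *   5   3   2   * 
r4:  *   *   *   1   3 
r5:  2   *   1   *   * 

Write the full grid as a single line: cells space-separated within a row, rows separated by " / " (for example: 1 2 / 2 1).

5 4 2 3 1 / 3 1 4 5 2 / 1 5 3 2 4 / 4 2 5 1 3 / 2 3 1 4 5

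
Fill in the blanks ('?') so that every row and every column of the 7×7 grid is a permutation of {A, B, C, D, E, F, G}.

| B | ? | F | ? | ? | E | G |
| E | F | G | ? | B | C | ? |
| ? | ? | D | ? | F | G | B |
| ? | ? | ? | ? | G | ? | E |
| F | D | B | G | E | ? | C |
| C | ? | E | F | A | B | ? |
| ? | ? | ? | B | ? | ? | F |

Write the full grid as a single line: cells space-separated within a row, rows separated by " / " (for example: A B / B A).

B A F C D E G / E F G D B C A / A C D E F G B / D B C A G F E / F D B G E A C / C G E F A B D / G E A B C D F

Cell (r3,c1): row 3 has {B,D,F,G}; column 1 has {B,C,E,F} → A.
Cell (r4,c1): row 4 has {E,G}; column 1 has {A,B,C,E,F} → D.
Cell (r5,c6): row 5 has {B,C,D,E,F,G}; column 6 has {B,C,E,G} → A.
Cell (r6,c2): row 6 has {A,B,C,E,F}; column 2 has {D,F} → G.
Cell (r6,c7): row 6 has {A,B,C,E,F,G}; column 7 has {B,C,E,F,G} → D.
Cell (r7,c1): row 7 has {B,F}; column 1 has {A,B,C,D,E,F} → G.
Cell (r7,c6): row 7 has {B,F,G}; column 6 has {A,B,C,E,G} → D.
Cell (r2,c7): row 2 has {B,C,E,F,G}; column 7 has {B,C,D,E,F,G} → A.
Cell (r4,c6): row 4 has {D,E,G}; column 6 has {A,B,C,D,E,G} → F.
Cell (r7,c5): row 7 has {B,D,F,G}; column 5 has {A,B,E,F,G} → C.
Cell (r1,c5): row 1 has {B,E,F,G}; column 5 has {A,B,C,E,F,G} → D.
Cell (r2,c4): row 2 has {A,B,C,E,F,G}; column 4 has {B,F,G} → D.
Cell (r7,c3): row 7 has {B,C,D,F,G}; column 3 has {B,D,E,F,G} → A.
Cell (r4,c3): row 4 has {D,E,F,G}; column 3 has {A,B,D,E,F,G} → C.
Cell (r4,c4): row 4 has {C,D,E,F,G}; column 4 has {B,D,F,G} → A.
Cell (r7,c2): row 7 has {A,B,C,D,F,G}; column 2 has {D,F,G} → E.
Cell (r1,c4): row 1 has {B,D,E,F,G}; column 4 has {A,B,D,F,G} → C.
Cell (r3,c2): row 3 has {A,B,D,F,G}; column 2 has {D,E,F,G} → C.
Cell (r3,c4): row 3 has {A,B,C,D,F,G}; column 4 has {A,B,C,D,F,G} → E.
Cell (r4,c2): row 4 has {A,C,D,E,F,G}; column 2 has {C,D,E,F,G} → B.
Cell (r1,c2): row 1 has {B,C,D,E,F,G}; column 2 has {B,C,D,E,F,G} → A.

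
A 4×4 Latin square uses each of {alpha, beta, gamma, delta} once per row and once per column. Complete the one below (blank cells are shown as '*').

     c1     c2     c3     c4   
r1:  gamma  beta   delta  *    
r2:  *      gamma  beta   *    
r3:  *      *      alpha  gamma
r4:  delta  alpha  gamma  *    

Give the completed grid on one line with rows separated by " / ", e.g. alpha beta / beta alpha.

(r1,c4) = alpha
(r2,c1) = alpha
(r2,c4) = delta
(r3,c1) = beta
(r3,c2) = delta
(r4,c4) = beta

gamma beta delta alpha / alpha gamma beta delta / beta delta alpha gamma / delta alpha gamma beta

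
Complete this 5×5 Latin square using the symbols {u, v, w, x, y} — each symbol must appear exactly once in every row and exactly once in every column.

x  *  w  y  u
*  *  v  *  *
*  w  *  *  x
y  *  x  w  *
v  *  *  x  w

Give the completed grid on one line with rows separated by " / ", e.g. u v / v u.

x v w y u / w x v u y / u w y v x / y u x w v / v y u x w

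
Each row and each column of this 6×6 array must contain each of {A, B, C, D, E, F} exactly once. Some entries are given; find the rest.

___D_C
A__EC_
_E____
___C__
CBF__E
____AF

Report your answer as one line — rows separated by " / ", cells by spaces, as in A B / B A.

B A E D F C / A F B E C D / D E C F B A / F D A C E B / C B F A D E / E C D B A F

Cell (r5,c4): row 5 has {B,C,E,F}; column 4 has {C,D,E} → A.
Cell (r5,c5): row 5 has {A,B,C,E,F}; column 5 has {A,C} → D.
Cell (r6,c4): row 6 has {A,F}; column 4 has {A,C,D,E} → B.
Cell (r3,c4): row 3 has {E}; column 4 has {A,B,C,D,E} → F.
Cell (r3,c5): row 3 has {E,F}; column 5 has {A,C,D} → B.
Cell (r3,c1): row 3 has {B,E,F}; column 1 has {A,C} → D.
Cell (r3,c6): row 3 has {B,D,E,F}; column 6 has {C,E,F} → A.
Cell (r6,c1): row 6 has {A,B,F}; column 1 has {A,C,D} → E.
Cell (r3,c3): row 3 has {A,B,D,E,F}; column 3 has {F} → C.
Cell (r6,c3): row 6 has {A,B,E,F}; column 3 has {C,F} → D.
Cell (r2,c3): row 2 has {A,C,E}; column 3 has {C,D,F} → B.
Cell (r2,c6): row 2 has {A,B,C,E}; column 6 has {A,C,E,F} → D.
Cell (r4,c6): row 4 has {C}; column 6 has {A,C,D,E,F} → B.
Cell (r6,c2): row 6 has {A,B,D,E,F}; column 2 has {B,E} → C.
Cell (r2,c2): row 2 has {A,B,C,D,E}; column 2 has {B,C,E} → F.
Cell (r4,c1): row 4 has {B,C}; column 1 has {A,C,D,E} → F.
Cell (r4,c5): row 4 has {B,C,F}; column 5 has {A,B,C,D} → E.
Cell (r1,c1): row 1 has {C,D}; column 1 has {A,C,D,E,F} → B.
Cell (r1,c2): row 1 has {B,C,D}; column 2 has {B,C,E,F} → A.
Cell (r1,c3): row 1 has {A,B,C,D}; column 3 has {B,C,D,F} → E.
Cell (r1,c5): row 1 has {A,B,C,D,E}; column 5 has {A,B,C,D,E} → F.
Cell (r4,c2): row 4 has {B,C,E,F}; column 2 has {A,B,C,E,F} → D.
Cell (r4,c3): row 4 has {B,C,D,E,F}; column 3 has {B,C,D,E,F} → A.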